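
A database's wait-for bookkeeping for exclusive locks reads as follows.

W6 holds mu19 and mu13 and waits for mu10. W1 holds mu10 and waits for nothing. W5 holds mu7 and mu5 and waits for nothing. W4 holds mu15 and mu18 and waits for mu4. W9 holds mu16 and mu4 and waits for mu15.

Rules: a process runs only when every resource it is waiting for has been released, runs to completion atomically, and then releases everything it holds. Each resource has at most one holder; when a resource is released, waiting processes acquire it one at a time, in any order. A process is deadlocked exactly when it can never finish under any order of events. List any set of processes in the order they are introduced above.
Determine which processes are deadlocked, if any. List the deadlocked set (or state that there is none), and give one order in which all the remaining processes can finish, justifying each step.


The deadlocked set is W4 and W9.
Key observation: the knot is the closed ring of waits W4 -> W9 -> W4; no other process is dragged down with it.
One completion order for the rest: W5, W1, W6.
Verifying each step:
  W5: no waits; runs immediately, freeing mu7 and mu5
  W1: no waits; runs immediately, freeing mu10
  run W6 (all its waits — mu10 — are resolved); releases mu19 and mu13


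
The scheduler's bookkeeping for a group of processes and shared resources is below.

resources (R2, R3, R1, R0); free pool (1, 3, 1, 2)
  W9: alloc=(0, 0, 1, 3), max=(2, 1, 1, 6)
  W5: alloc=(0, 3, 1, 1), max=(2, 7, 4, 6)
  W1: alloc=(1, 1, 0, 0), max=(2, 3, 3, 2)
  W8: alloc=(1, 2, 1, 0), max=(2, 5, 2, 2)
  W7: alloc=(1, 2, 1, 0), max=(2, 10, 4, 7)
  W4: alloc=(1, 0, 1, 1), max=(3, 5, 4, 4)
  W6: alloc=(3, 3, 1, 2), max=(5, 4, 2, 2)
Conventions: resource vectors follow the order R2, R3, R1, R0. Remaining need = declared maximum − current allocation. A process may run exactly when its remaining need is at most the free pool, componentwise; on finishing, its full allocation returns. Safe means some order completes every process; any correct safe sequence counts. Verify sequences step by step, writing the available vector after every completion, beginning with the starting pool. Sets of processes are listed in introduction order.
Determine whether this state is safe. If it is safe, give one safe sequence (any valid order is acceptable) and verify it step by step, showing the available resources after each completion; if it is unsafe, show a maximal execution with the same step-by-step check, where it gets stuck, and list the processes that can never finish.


The state is SAFE; one workable sequence: W8, W6, W9, W5, W4, W7, W1.
Key observation: W8 marks the first exact bind of the order: its need (1, 3, 1, 2) fits the free (1, 3, 1, 2) with zero slack on a requested resource.
Verifying each step:
  pool = (1, 3, 1, 2)
  W8 needs (1, 3, 1, 2) <= (1, 3, 1, 2) -> finishes; pool += (1, 2, 1, 0) = (2, 5, 2, 2)
  W6 needs (2, 1, 1, 0) <= (2, 5, 2, 2) -> finishes; pool += (3, 3, 1, 2) = (5, 8, 3, 4)
  W9 needs (2, 1, 0, 3) <= (5, 8, 3, 4) -> finishes; pool += (0, 0, 1, 3) = (5, 8, 4, 7)
  W5 needs (2, 4, 3, 5) <= (5, 8, 4, 7) -> finishes; pool += (0, 3, 1, 1) = (5, 11, 5, 8)
  W4 needs (2, 5, 3, 3) <= (5, 11, 5, 8) -> finishes; pool += (1, 0, 1, 1) = (6, 11, 6, 9)
  W7 needs (1, 8, 3, 7) <= (6, 11, 6, 9) -> finishes; pool += (1, 2, 1, 0) = (7, 13, 7, 9)
  W1 needs (1, 2, 3, 2) <= (7, 13, 7, 9) -> finishes; pool += (1, 1, 0, 0) = (8, 14, 7, 9)


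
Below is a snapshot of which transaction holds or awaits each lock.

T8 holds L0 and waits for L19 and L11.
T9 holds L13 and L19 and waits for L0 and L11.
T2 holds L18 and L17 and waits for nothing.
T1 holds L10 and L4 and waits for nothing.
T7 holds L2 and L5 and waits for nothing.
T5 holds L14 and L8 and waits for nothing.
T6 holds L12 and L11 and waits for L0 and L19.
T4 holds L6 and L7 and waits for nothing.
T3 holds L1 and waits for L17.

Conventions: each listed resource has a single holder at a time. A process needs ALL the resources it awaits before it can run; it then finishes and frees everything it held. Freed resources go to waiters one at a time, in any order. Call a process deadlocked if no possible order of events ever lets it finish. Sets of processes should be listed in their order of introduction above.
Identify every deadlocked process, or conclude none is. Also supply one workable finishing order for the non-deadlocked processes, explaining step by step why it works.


The deadlocked set is T8, T9 and T6.
Key observation: nobody on the ring T8 -> T9 -> T8 can start until another member finishes, which never happens; T6 is caught in further circular waits.
The rest can finish in the order T7, T1, T5, T2, T4, T3.
Check, step by step:
  T7 waits on nothing -> runs at once and releases L2 and L5
  T1 waits on nothing -> runs at once and releases L10 and L4
  T5 waits on nothing -> runs at once and releases L14 and L8
  T2 waits on nothing -> runs at once and releases L18 and L17
  T4 waits on nothing -> runs at once and releases L6 and L7
  T3: everything it awaited (L17) is free; runs, freeing L1


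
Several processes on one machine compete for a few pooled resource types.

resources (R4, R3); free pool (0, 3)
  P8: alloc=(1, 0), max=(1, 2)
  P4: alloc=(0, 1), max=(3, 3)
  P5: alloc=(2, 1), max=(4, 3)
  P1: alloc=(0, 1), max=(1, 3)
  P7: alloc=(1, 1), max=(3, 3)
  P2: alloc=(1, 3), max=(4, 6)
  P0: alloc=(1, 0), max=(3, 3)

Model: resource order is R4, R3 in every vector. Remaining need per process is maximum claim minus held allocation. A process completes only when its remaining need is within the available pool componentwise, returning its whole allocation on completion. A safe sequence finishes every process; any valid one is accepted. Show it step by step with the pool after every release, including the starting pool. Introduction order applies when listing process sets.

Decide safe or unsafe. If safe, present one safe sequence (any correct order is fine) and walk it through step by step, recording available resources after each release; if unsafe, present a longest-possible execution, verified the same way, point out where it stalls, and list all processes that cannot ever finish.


UNSAFE — no complete ordering exists.
Key observation: the pool after P8, P1 is (1, 4); every surviving request exceeds it in R4, so progress ends there.
Going as far as possible: P8, P1; after that, nothing fits. Verifying each step:
  pool = (0, 3)
  P8: need (0, 2) fits (0, 3); releases (1, 0), pool now (1, 3)
  P1: need (1, 2) fits (1, 3); releases (0, 1), pool now (1, 4)
  P4 cannot run: need (3, 2) vs free (1, 4) (insufficient R4)
  P5 cannot run: need (2, 2) vs free (1, 4) (insufficient R4)
  P7 cannot run: need (2, 2) vs free (1, 4) (insufficient R4)
  P2 cannot run: need (3, 3) vs free (1, 4) (insufficient R4)
  P0 cannot run: need (2, 3) vs free (1, 4) (insufficient R4)
Processes that can never finish: P4, P5, P7, P2 and P0.


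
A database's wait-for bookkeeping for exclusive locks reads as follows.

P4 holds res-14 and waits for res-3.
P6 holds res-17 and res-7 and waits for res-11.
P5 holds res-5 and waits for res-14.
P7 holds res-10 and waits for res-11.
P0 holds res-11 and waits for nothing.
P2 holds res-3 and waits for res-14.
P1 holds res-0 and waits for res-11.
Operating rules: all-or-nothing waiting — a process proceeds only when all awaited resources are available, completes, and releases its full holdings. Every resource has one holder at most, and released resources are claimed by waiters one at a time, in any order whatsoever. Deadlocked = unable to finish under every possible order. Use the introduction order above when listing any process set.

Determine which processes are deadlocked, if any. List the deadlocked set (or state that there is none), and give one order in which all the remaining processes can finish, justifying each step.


Deadlocked: P4, P5 and P2.
Key observation: nobody on the ring P4 -> P2 -> P4 can start until another member finishes, which never happens; P5 waits into the deadlock from upstream.
A valid finishing order for the others: P0, P1, P6, P7.
Walking it through:
  P0 waits on nothing -> runs at once and releases res-11
  run P1 (all its waits — res-11 — are resolved); releases res-0
  run P6 (all its waits — res-11 — are resolved); releases res-17 and res-7
  run P7 (all its waits — res-11 — are resolved); releases res-10


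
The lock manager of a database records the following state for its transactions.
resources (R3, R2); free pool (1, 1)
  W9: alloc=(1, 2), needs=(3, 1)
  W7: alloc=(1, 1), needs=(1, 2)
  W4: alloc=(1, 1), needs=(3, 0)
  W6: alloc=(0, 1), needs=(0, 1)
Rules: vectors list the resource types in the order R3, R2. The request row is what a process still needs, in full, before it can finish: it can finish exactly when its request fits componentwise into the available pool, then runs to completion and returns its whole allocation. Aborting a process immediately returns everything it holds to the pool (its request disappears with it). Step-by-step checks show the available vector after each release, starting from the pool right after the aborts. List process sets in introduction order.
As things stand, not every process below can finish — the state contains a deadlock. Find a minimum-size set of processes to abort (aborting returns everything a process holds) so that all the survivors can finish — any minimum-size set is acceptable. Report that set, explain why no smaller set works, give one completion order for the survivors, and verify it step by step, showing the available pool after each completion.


Minimum abort set: W9.
Key observation: the deadlocked W4 becomes finishable only because W9 released (1, 2); it completes at step 3 below.
Why nothing smaller works: aborting no one leaves the state deadlocked as given.
The survivors complete as W6, W7, W4. Verifying each step (starting from the post-abort pool):
  pool = (2, 3)
  W6: need (0, 1) fits (2, 3); releases (0, 1), pool now (2, 4)
  W7: need (1, 2) fits (2, 4); releases (1, 1), pool now (3, 5)
  W4: need (3, 0) fits (3, 5); releases (1, 1), pool now (4, 6)


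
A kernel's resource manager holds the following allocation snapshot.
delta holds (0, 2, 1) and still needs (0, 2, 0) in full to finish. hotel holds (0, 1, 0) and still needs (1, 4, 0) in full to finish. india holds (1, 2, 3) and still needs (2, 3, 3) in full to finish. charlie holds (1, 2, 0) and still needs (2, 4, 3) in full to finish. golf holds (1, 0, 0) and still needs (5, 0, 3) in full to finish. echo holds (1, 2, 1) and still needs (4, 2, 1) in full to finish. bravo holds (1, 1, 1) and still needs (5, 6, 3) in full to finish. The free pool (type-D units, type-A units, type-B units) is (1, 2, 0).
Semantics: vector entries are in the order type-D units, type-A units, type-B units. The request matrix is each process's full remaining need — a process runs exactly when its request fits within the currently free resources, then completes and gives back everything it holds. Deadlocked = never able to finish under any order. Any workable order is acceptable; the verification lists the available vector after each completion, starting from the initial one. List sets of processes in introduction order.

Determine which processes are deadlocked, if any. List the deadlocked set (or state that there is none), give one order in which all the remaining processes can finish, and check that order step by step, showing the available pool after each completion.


Deadlocked: india, charlie, golf, echo and bravo.
Key observation: the pool after delta, hotel is (1, 5, 1); every surviving request exceeds it in type-D units, so progress ends there.
A valid finishing order for the others: delta, hotel. Walking it through:
  pool = (1, 2, 0)
  delta: need (0, 2, 0) fits (1, 2, 0); releases (0, 2, 1), pool now (1, 4, 1)
  hotel: need (1, 4, 0) fits (1, 4, 1); releases (0, 1, 0), pool now (1, 5, 1)
The blocked processes can never fit:
  blocked: india wants (2, 3, 3), pool (1, 5, 1) — not enough type-D units and type-B units
  blocked: charlie wants (2, 4, 3), pool (1, 5, 1) — not enough type-D units and type-B units
  blocked: golf wants (5, 0, 3), pool (1, 5, 1) — not enough type-D units and type-B units
  blocked: echo wants (4, 2, 1), pool (1, 5, 1) — not enough type-D units
  blocked: bravo wants (5, 6, 3), pool (1, 5, 1) — not enough type-D units, type-A units and type-B units


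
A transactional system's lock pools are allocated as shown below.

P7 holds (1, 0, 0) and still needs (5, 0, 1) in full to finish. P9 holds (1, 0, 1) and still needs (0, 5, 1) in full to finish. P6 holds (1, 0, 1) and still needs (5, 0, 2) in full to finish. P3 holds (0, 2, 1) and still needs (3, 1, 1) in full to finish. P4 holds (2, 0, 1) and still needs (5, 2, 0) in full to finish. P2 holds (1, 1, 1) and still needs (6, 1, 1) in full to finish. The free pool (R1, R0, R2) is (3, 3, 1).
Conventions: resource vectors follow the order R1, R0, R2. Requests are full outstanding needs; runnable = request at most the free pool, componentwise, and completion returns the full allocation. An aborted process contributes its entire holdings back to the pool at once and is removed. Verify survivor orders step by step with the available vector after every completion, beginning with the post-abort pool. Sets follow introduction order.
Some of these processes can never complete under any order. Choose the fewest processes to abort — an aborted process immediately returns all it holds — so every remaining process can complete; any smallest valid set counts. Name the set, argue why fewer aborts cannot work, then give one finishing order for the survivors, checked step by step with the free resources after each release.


The answer: abort P4.
Key observation: P6 had no path to completion before; after the abort of P4 ((2, 0, 1) returned), step 2 is where it fits.
Why nothing smaller works: aborting no one leaves the state deadlocked as given.
Survivors finish in the order: P3, P6, P2, P9, P7. Check, step by step (pool after the aborts first):
  pool = (5, 3, 2)
  P3: need (3, 1, 1) fits (5, 3, 2); releases (0, 2, 1), pool now (5, 5, 3)
  P6: need (5, 0, 2) fits (5, 5, 3); releases (1, 0, 1), pool now (6, 5, 4)
  P2: need (6, 1, 1) fits (6, 5, 4); releases (1, 1, 1), pool now (7, 6, 5)
  P9: need (0, 5, 1) fits (7, 6, 5); releases (1, 0, 1), pool now (8, 6, 6)
  P7: need (5, 0, 1) fits (8, 6, 6); releases (1, 0, 0), pool now (9, 6, 6)


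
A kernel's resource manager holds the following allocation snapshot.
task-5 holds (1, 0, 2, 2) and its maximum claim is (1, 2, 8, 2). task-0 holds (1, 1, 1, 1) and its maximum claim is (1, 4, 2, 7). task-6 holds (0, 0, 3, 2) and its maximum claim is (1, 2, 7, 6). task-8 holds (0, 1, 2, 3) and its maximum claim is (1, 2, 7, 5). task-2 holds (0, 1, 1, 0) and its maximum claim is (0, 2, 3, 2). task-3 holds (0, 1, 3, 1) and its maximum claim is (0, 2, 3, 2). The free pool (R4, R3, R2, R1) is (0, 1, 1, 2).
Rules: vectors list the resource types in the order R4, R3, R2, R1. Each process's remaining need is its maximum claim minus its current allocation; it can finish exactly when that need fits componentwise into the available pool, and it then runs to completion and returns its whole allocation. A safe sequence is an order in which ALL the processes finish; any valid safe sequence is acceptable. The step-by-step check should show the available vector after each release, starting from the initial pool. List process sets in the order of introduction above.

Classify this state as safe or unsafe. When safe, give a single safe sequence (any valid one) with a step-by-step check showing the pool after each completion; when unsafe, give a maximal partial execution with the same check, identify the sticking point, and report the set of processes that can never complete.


UNSAFE — no complete ordering exists.
Key observation: after task-3, task-2 the pool peaks at (0, 3, 5, 3), and each blocked process is short somewhere: task-5 on R2; task-0 on R1; task-6 on R4, R1; task-8 on R4.
Going as far as possible: task-3, task-2; after that, nothing fits. Step-by-step check:
  pool = (0, 1, 1, 2)
  task-3: need (0, 1, 0, 1) fits (0, 1, 1, 2); releases (0, 1, 3, 1), pool now (0, 2, 4, 3)
  task-2: need (0, 1, 2, 2) fits (0, 2, 4, 3); releases (0, 1, 1, 0), pool now (0, 3, 5, 3)
  task-5 cannot run: need (0, 2, 6, 0) vs free (0, 3, 5, 3) (insufficient R2)
  task-0 cannot run: need (0, 3, 1, 6) vs free (0, 3, 5, 3) (insufficient R1)
  task-6 cannot run: need (1, 2, 4, 4) vs free (0, 3, 5, 3) (insufficient R4 and R1)
  task-8 cannot run: need (1, 1, 5, 2) vs free (0, 3, 5, 3) (insufficient R4)
Processes that can never finish: task-5, task-0, task-6 and task-8.


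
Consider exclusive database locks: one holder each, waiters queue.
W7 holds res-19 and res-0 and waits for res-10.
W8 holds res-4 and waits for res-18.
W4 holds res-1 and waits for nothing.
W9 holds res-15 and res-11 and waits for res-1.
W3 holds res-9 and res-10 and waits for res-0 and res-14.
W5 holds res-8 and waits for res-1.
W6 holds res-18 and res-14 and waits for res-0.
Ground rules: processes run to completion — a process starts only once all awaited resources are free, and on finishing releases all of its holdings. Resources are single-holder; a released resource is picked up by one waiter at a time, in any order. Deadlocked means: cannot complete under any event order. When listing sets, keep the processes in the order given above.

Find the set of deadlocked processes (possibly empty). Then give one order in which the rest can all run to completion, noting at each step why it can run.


Deadlocked: W7, W8, W3 and W6.
Key observation: the wait chain closes on itself along W7 -> W3 -> W7; W6 is caught in further circular waits and W8 waits into the deadlock from upstream.
The rest can finish in the order W4, W5, W9.
Verifying each step:
  W4: no waits; runs immediately, freeing res-1
  W5 waits on res-1 — all released -> runs and releases res-8
  W9 waits on res-1 — all released -> runs and releases res-15 and res-11


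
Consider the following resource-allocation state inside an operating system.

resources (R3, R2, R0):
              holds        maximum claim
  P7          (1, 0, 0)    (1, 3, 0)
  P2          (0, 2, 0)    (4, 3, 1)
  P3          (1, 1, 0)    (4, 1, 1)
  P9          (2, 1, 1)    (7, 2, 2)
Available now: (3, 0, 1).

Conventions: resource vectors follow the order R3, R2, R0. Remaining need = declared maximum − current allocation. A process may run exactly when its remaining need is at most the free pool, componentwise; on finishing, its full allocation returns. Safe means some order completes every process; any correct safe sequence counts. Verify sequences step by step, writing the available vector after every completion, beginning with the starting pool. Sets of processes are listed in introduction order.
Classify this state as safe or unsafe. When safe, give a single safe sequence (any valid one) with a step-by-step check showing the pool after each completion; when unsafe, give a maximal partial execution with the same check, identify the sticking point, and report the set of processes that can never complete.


The state is SAFE; one workable sequence: P3, P2, P7, P9.
Key observation: reading the order forward, P3 is the first process whose need (3, 0, 1) meets the free pool (3, 0, 1) exactly on a resource it requests.
Walking it through:
  pool = (3, 0, 1)
  P3 needs (3, 0, 1) <= (3, 0, 1) -> finishes; pool += (1, 1, 0) = (4, 1, 1)
  P2 needs (4, 1, 1) <= (4, 1, 1) -> finishes; pool += (0, 2, 0) = (4, 3, 1)
  P7 needs (0, 3, 0) <= (4, 3, 1) -> finishes; pool += (1, 0, 0) = (5, 3, 1)
  P9 needs (5, 1, 1) <= (5, 3, 1) -> finishes; pool += (2, 1, 1) = (7, 4, 2)


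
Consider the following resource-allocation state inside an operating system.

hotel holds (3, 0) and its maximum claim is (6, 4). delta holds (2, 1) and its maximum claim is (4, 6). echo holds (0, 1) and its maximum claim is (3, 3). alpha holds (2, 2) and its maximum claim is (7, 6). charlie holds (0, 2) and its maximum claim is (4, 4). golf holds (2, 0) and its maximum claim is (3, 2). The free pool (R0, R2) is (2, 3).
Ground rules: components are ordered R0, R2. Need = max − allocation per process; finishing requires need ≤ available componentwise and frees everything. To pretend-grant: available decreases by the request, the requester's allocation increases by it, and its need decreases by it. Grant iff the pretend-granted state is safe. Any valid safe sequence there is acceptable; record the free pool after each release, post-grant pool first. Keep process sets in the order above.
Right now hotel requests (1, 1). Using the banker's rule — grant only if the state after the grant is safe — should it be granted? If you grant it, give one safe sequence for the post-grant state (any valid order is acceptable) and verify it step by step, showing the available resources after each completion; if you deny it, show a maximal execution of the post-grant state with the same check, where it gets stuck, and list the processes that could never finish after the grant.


GRANT. The post-grant state is safe; one safe sequence: golf, echo, hotel, charlie, delta, alpha.
Key observation: post-grant, (1, 2) remains, and an order beginning with golf completes everyone.
Step-by-step check of the post-grant state:
  pool = (1, 2)
  golf needs (1, 2) <= (1, 2) -> finishes; pool += (2, 0) = (3, 2)
  echo needs (3, 2) <= (3, 2) -> finishes; pool += (0, 1) = (3, 3)
  hotel needs (2, 3) <= (3, 3) -> finishes; pool += (4, 1) = (7, 4)
  charlie needs (4, 2) <= (7, 4) -> finishes; pool += (0, 2) = (7, 6)
  delta needs (2, 5) <= (7, 6) -> finishes; pool += (2, 1) = (9, 7)
  alpha needs (5, 4) <= (9, 7) -> finishes; pool += (2, 2) = (11, 9)


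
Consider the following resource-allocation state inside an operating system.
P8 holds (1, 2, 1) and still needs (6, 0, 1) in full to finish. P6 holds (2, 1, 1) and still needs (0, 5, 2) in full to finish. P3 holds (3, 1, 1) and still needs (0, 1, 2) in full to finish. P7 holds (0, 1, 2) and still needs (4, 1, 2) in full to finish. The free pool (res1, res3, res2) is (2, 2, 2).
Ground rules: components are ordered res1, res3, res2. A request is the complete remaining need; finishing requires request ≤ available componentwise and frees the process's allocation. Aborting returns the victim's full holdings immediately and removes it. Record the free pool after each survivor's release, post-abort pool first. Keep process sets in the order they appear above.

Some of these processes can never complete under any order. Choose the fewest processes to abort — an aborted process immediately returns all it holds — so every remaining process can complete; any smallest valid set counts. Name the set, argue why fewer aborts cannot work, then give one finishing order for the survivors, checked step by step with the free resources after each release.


The answer: abort P6.
Key observation: P8 was stuck for good until P6 gave back (2, 1, 1); in the order shown it finishes at step 2.
Minimality: the empty abort set fails — the state is deadlocked as it stands.
One survivor order: P3, P8, P7. Check, step by step (post-abort pool first):
  pool = (4, 3, 3)
  P3: need (0, 1, 2) fits (4, 3, 3); releases (3, 1, 1), pool now (7, 4, 4)
  P8: need (6, 0, 1) fits (7, 4, 4); releases (1, 2, 1), pool now (8, 6, 5)
  P7: need (4, 1, 2) fits (8, 6, 5); releases (0, 1, 2), pool now (8, 7, 7)


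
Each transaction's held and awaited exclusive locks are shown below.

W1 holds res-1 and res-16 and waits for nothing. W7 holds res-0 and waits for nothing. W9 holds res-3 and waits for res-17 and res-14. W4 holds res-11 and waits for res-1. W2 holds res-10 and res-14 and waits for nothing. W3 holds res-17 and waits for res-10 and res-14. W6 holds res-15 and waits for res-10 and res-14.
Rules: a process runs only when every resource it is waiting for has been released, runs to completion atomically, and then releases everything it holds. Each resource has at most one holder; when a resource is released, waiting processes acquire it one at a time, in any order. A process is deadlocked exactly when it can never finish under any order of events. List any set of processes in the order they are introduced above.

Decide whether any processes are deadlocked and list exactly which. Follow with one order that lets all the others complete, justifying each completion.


The deadlocked set is empty.
Key observation: there is no circular wait here — follow any chain and it reaches a process that is free to run now.
A valid finishing order for the others: W7, W2, W3, W1, W6, W9, W4.
Walking it through:
  run W7 (it waits on nothing); releases res-0
  run W2 (it waits on nothing); releases res-10 and res-14
  run W3 (all its waits — res-10 and res-14 — are resolved); releases res-17
  run W1 (it waits on nothing); releases res-1 and res-16
  run W6 (all its waits — res-10 and res-14 — are resolved); releases res-15
  run W9 (all its waits — res-17 and res-14 — are resolved); releases res-3
  run W4 (all its waits — res-1 — are resolved); releases res-11


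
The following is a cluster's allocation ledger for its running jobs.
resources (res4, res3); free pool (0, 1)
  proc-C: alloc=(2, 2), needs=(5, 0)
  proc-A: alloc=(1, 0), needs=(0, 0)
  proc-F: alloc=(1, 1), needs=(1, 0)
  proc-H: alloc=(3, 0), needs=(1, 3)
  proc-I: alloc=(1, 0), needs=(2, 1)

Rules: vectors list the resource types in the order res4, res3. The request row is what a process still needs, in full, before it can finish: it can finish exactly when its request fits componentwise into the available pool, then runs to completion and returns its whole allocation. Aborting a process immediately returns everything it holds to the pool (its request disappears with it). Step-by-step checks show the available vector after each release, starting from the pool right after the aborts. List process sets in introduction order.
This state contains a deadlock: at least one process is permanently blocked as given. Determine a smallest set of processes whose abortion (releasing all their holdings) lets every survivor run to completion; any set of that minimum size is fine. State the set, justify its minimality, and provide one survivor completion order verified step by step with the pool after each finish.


Minimum abort set: proc-C.
Key observation: proc-H could never have finished before the abort; with (2, 2) returned by proc-C, it fits at step 3.
No smaller set exists: with zero aborts the deadlock remains.
Survivors finish in the order: proc-A, proc-F, proc-H, proc-I. Check, step by step (pool after the aborts first):
  pool = (2, 3)
  proc-A: need (0, 0) fits (2, 3); releases (1, 0), pool now (3, 3)
  proc-F: need (1, 0) fits (3, 3); releases (1, 1), pool now (4, 4)
  proc-H: need (1, 3) fits (4, 4); releases (3, 0), pool now (7, 4)
  proc-I: need (2, 1) fits (7, 4); releases (1, 0), pool now (8, 4)


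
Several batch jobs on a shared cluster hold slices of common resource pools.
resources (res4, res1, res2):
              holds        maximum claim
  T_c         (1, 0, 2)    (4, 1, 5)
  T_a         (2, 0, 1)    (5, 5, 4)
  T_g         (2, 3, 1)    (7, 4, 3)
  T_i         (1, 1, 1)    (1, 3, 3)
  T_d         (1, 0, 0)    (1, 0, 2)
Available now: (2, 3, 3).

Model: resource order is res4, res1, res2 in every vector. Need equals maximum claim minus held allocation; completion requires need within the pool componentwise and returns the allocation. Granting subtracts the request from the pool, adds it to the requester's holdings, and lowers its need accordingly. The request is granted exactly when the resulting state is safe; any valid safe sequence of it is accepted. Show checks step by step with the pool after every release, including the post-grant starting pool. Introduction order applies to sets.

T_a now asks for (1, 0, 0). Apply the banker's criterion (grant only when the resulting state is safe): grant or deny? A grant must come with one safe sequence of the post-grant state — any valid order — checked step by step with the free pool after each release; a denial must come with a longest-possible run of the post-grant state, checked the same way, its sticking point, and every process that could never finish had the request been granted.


DENY. Granting would leave the state unsafe.
Key observation: after T_i, T_d, T_c the pool peaks at (4, 4, 6), and each blocked process is short somewhere: T_a on res1; T_g on res4.
Pretend the grant happened; the run T_i, T_d, T_c goes as far as possible. Walking it through:
  pool = (1, 3, 3)
  run T_i (needs (0, 2, 2), free (1, 3, 3)); after release of (1, 1, 1) the pool is (2, 4, 4)
  run T_d (needs (0, 0, 2), free (2, 4, 4)); after release of (1, 0, 0) the pool is (3, 4, 4)
  run T_c (needs (3, 1, 3), free (3, 4, 4)); after release of (1, 0, 2) the pool is (4, 4, 6)
  T_a still needs (2, 5, 3) but only (4, 4, 6) is free — short on res1
  T_g still needs (5, 1, 2) but only (4, 4, 6) is free — short on res4
Post-grant, the permanently blocked set is T_a and T_g.


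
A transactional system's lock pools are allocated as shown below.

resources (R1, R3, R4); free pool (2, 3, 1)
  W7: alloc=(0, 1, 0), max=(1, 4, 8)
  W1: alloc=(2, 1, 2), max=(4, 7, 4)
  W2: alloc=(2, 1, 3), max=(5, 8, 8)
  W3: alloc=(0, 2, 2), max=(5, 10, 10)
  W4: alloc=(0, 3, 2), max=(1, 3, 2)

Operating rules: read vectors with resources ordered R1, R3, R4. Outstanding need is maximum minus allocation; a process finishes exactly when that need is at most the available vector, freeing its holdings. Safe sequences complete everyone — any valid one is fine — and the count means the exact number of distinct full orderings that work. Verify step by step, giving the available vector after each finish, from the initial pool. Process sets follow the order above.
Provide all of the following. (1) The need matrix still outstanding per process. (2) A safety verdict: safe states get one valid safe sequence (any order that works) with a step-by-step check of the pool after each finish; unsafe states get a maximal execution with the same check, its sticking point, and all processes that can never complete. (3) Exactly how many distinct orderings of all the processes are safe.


(1) Outstanding need per process (order R1, R3, R4):
  W7: (1, 3, 8)
  W1: (2, 6, 2)
  W2: (3, 7, 5)
  W3: (5, 8, 8)
  W4: (1, 0, 0)
(2) SAFE, for example via the order W4, W1, W2, W3, W7.
Key observation: the first exact fit in this order is W1 — it needs (2, 6, 2) with (2, 6, 3) free, meeting a requested resource to the last unit.
Verifying each step:
  pool = (2, 3, 1)
  W4: need (1, 0, 0) fits (2, 3, 1); releases (0, 3, 2), pool now (2, 6, 3)
  W1: need (2, 6, 2) fits (2, 6, 3); releases (2, 1, 2), pool now (4, 7, 5)
  W2: need (3, 7, 5) fits (4, 7, 5); releases (2, 1, 3), pool now (6, 8, 8)
  W3: need (5, 8, 8) fits (6, 8, 8); releases (0, 2, 2), pool now (6, 10, 10)
  W7: need (1, 3, 8) fits (6, 10, 10); releases (0, 1, 0), pool now (6, 11, 10)
(3) Precisely 2 of the possible complete orderings are safe sequences.


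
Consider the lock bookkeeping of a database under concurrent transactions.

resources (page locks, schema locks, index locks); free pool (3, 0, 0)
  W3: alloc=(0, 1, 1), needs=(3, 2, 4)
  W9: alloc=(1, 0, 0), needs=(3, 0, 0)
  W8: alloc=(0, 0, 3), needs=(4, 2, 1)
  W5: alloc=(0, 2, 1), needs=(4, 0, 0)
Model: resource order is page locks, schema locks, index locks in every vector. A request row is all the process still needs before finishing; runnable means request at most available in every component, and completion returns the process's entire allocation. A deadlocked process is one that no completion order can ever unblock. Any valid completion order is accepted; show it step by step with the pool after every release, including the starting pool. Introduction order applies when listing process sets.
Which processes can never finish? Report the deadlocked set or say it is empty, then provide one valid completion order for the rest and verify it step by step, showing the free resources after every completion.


The deadlocked set is empty.
Key observation: W9 can run right away; the returned allocation unlocks the remaining processes in turn.
A valid finishing order for the others: W9, W5, W8, W3. Verifying each step:
  pool = (3, 0, 0)
  W9: need (3, 0, 0) fits (3, 0, 0); releases (1, 0, 0), pool now (4, 0, 0)
  W5: need (4, 0, 0) fits (4, 0, 0); releases (0, 2, 1), pool now (4, 2, 1)
  W8: need (4, 2, 1) fits (4, 2, 1); releases (0, 0, 3), pool now (4, 2, 4)
  W3: need (3, 2, 4) fits (4, 2, 4); releases (0, 1, 1), pool now (4, 3, 5)


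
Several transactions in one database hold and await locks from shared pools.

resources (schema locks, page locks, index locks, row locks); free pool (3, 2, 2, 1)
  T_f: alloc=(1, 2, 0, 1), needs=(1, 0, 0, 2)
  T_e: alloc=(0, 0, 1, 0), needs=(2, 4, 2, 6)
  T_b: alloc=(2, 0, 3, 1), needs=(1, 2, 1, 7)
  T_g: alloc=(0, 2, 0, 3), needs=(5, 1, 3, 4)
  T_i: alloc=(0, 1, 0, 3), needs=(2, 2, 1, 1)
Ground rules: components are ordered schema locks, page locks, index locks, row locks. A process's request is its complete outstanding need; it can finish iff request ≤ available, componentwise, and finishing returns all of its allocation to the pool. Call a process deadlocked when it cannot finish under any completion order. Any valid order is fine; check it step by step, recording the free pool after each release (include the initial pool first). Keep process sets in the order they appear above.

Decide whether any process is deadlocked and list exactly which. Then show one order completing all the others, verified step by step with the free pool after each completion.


Deadlocked: T_e, T_b and T_g.
Key observation: after T_i, T_f the pool peaks at (4, 5, 2, 5), and each blocked process is short somewhere: T_e on row locks; T_b on row locks; T_g on schema locks, index locks.
One completion order for the rest: T_i, T_f. Verifying each step:
  pool = (3, 2, 2, 1)
  T_i needs (2, 2, 1, 1) <= (3, 2, 2, 1) -> finishes; pool += (0, 1, 0, 3) = (3, 3, 2, 4)
  T_f needs (1, 0, 0, 2) <= (3, 3, 2, 4) -> finishes; pool += (1, 2, 0, 1) = (4, 5, 2, 5)
The blocked processes can never fit:
  blocked: T_e wants (2, 4, 2, 6), pool (4, 5, 2, 5) — not enough row locks
  blocked: T_b wants (1, 2, 1, 7), pool (4, 5, 2, 5) — not enough row locks
  blocked: T_g wants (5, 1, 3, 4), pool (4, 5, 2, 5) — not enough schema locks and index locks


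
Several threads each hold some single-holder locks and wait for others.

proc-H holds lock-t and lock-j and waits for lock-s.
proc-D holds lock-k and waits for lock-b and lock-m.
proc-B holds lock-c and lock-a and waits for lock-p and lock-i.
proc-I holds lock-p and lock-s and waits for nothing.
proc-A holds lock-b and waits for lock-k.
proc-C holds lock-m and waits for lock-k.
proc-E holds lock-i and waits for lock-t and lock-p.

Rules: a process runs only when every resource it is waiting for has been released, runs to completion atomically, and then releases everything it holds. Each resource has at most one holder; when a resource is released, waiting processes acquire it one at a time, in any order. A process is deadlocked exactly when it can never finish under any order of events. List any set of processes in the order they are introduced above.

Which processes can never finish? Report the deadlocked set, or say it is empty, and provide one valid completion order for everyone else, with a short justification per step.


The deadlocked set is proc-D, proc-A and proc-C.
Key observation: the waits loop around proc-D -> proc-A -> proc-D with no way out; proc-C is caught in further circular waits.
The rest can finish in the order proc-I, proc-H, proc-E, proc-B.
Walking it through:
  run proc-I (it waits on nothing); releases lock-p and lock-s
  proc-H: everything it awaited (lock-s) is free; runs, freeing lock-t and lock-j
  proc-E: everything it awaited (lock-t and lock-p) is free; runs, freeing lock-i
  proc-B: everything it awaited (lock-p and lock-i) is free; runs, freeing lock-c and lock-a


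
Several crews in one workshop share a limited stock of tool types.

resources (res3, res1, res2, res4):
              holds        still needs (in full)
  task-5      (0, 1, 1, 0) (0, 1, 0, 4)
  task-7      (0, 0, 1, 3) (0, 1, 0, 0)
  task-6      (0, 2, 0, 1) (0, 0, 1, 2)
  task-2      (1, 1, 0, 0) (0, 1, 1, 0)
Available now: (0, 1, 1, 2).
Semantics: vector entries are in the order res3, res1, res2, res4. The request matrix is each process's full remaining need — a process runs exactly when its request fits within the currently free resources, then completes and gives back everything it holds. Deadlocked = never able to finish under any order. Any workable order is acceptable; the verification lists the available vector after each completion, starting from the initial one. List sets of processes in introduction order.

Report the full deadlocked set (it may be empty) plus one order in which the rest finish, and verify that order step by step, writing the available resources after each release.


No process is deadlocked.
Key observation: no deadlock: task-2 fits now, and the freed resources carry the rest through.
One completion order for the rest: task-2, task-6, task-7, task-5. Walking it through:
  pool = (0, 1, 1, 2)
  run task-2 (needs (0, 1, 1, 0), free (0, 1, 1, 2)); after release of (1, 1, 0, 0) the pool is (1, 2, 1, 2)
  run task-6 (needs (0, 0, 1, 2), free (1, 2, 1, 2)); after release of (0, 2, 0, 1) the pool is (1, 4, 1, 3)
  run task-7 (needs (0, 1, 0, 0), free (1, 4, 1, 3)); after release of (0, 0, 1, 3) the pool is (1, 4, 2, 6)
  run task-5 (needs (0, 1, 0, 4), free (1, 4, 2, 6)); after release of (0, 1, 1, 0) the pool is (1, 5, 3, 6)


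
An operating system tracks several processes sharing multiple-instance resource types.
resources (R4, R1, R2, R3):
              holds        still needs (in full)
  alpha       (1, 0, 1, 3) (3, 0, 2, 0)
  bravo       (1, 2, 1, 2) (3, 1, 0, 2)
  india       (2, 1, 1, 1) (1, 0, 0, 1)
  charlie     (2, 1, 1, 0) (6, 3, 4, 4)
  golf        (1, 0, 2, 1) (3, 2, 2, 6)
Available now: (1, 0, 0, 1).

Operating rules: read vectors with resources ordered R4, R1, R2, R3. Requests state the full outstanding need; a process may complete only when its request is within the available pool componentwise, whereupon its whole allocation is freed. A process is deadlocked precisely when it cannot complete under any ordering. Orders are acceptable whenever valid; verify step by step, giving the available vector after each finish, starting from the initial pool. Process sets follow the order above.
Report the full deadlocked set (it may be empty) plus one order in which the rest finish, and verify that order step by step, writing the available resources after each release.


Nothing here is deadlocked.
Key observation: no deadlock: india fits now, and the freed resources carry the rest through.
The rest can finish in the order india, bravo, alpha, golf, charlie. Step-by-step check:
  pool = (1, 0, 0, 1)
  run india (needs (1, 0, 0, 1), free (1, 0, 0, 1)); after release of (2, 1, 1, 1) the pool is (3, 1, 1, 2)
  run bravo (needs (3, 1, 0, 2), free (3, 1, 1, 2)); after release of (1, 2, 1, 2) the pool is (4, 3, 2, 4)
  run alpha (needs (3, 0, 2, 0), free (4, 3, 2, 4)); after release of (1, 0, 1, 3) the pool is (5, 3, 3, 7)
  run golf (needs (3, 2, 2, 6), free (5, 3, 3, 7)); after release of (1, 0, 2, 1) the pool is (6, 3, 5, 8)
  run charlie (needs (6, 3, 4, 4), free (6, 3, 5, 8)); after release of (2, 1, 1, 0) the pool is (8, 4, 6, 8)


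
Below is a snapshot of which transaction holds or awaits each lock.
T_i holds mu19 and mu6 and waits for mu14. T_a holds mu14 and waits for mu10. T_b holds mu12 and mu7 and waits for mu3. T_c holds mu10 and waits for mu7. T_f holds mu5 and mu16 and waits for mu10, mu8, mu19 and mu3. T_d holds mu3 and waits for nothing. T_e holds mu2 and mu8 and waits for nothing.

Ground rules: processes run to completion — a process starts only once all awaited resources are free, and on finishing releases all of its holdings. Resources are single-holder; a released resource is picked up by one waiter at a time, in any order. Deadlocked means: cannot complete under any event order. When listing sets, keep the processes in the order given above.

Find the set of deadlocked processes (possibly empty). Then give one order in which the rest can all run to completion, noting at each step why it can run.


No process is deadlocked.
Key observation: the wait graph is acyclic; completion cascades from the unblocked processes through everyone else.
One completion order for the rest: T_d, T_b, T_c, T_a, T_e, T_i, T_f.
Verifying each step:
  run T_d (it waits on nothing); releases mu3
  T_b: everything it awaited (mu3) is free; runs, freeing mu12 and mu7
  T_c: everything it awaited (mu7) is free; runs, freeing mu10
  T_a: everything it awaited (mu10) is free; runs, freeing mu14
  run T_e (it waits on nothing); releases mu2 and mu8
  T_i: everything it awaited (mu14) is free; runs, freeing mu19 and mu6
  T_f: everything it awaited (mu10, mu8, mu19 and mu3) is free; runs, freeing mu5 and mu16
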